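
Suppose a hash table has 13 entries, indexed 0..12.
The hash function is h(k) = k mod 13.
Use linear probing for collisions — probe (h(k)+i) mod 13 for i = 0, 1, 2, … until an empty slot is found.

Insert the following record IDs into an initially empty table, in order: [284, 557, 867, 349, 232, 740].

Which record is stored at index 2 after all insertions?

Insert 284: h=11, slot 11 empty -> index 11.
Insert 557: h=11, slot 11 occupied -> index 12.
Insert 867: h=9, slot 9 empty -> index 9.
Insert 349: h=11, slots 11,12 occupied -> index 0.
Insert 232: h=11, slots 11,12,0 occupied -> index 1.
Insert 740: h=12, slots 12,0,1 occupied -> index 2.
Table: [349, 232, 740, _, _, _, _, _, _, 867, _, 284, 557]

740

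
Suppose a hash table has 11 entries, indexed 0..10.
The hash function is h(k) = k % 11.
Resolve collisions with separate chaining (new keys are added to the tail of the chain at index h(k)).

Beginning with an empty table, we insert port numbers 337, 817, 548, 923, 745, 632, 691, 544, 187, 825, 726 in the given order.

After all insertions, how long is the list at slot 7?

Insert 337: h=7, bucket 7 empty -> new chain.
Insert 817: h=3, bucket 3 empty -> new chain.
Insert 548: h=9, bucket 9 empty -> new chain.
Insert 923: h=10, bucket 10 empty -> new chain.
Insert 745: h=8, bucket 8 empty -> new chain.
Insert 632: h=5, bucket 5 empty -> new chain.
Insert 691: h=9, bucket 9 nonempty -> append to chain.
Insert 544: h=5, bucket 5 nonempty -> append to chain.
Insert 187: h=0, bucket 0 empty -> new chain.
Insert 825: h=0, bucket 0 nonempty -> append to chain.
Insert 726: h=0, bucket 0 nonempty -> append to chain.
Final buckets:
0: 187 -> 825 -> 726
1: .
2: .
3: 817
4: .
5: 632 -> 544
6: .
7: 337
8: 745
9: 548 -> 691
10: 923

1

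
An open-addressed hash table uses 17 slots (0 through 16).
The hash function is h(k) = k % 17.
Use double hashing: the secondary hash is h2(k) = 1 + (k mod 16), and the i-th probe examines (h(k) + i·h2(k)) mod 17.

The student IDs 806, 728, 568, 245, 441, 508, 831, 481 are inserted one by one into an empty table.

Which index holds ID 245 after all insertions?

13

Insert 806: h=7, slot 7 empty -> index 7.
Insert 728: h=14, slot 14 empty -> index 14.
Insert 568: h=7, h2=9, slot 7 occupied -> index 16.
Insert 245: h=7, h2=6, slot 7 occupied -> index 13.
Insert 441: h=16, h2=10, slot 16 occupied -> index 9.
Insert 508: h=15, slot 15 empty -> index 15.
Insert 831: h=15, h2=16, slots 15,14,13 occupied -> index 12.
Insert 481: h=5, slot 5 empty -> index 5.
Table: [-, -, -, -, -, 481, -, 806, -, 441, -, -, 831, 245, 728, 508, 568]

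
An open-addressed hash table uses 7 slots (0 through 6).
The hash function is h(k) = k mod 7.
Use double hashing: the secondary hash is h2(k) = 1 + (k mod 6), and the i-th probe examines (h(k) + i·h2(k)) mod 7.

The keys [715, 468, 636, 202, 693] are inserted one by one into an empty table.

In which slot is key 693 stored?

5

715: h=1 => slot 1
468: h=6 => slot 6
636: h=6, h2=1, probe 6,0 => slot 0
202: h=6, h2=5, probe 6,4 => slot 4
693: h=0, h2=4, probe 0,4,1,5 => slot 5
Table: [636, 715, —, —, 202, 693, 468]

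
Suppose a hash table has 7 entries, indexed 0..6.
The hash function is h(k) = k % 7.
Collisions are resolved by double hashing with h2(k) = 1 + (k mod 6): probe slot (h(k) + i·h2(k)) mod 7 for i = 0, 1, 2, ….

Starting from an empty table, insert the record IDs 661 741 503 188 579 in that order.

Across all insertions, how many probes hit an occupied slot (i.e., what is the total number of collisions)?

6

661: h=3 → slot 3
741: h=6 → slot 6
503: h=6, h2=6, probe 6,5 → slot 5
188: h=6, h2=3, probe 6,2 → slot 2
579: h=5, h2=4, probe 5,2,6,3,0 → slot 0
Table: [579, ., 188, 661, ., 503, 741]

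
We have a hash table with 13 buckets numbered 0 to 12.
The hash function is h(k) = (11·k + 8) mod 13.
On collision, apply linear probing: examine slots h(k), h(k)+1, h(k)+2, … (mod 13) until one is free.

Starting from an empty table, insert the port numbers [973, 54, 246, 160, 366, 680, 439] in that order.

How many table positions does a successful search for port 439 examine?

2

973: h=12 → slot 12
54: h=4 → slot 4
246: h=10 → slot 10
160: h=0 → slot 0
366: h=4, probe 4,5 → slot 5
680: h=0, probe 0,1 → slot 1
439: h=1, probe 1,2 → slot 2
Table: [160, 680, 439, ∅, 54, 366, ∅, ∅, ∅, ∅, 246, ∅, 973]
Lookup 439: h=1, probe 1,2 → found at 2.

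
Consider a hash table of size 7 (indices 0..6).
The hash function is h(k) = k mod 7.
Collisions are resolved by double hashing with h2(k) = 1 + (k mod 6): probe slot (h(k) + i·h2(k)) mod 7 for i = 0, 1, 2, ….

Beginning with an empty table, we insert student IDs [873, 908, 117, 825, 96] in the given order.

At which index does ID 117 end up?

2

Insert 873: h=5, slot 5 empty → index 5.
Insert 908: h=5, h2=3, slot 5 occupied → index 1.
Insert 117: h=5, h2=4, slot 5 occupied → index 2.
Insert 825: h=6, slot 6 empty → index 6.
Insert 96: h=5, h2=1, slots 5,6 occupied → index 0.
Table: [96, 908, 117, ., ., 873, 825]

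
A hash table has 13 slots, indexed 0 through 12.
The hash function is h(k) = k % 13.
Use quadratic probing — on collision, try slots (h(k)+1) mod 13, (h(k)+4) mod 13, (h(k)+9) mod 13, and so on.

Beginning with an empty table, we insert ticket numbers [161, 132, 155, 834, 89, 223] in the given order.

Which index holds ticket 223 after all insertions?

6

Insert 161: h=5, slot 5 empty => index 5.
Insert 132: h=2, slot 2 empty => index 2.
Insert 155: h=12, slot 12 empty => index 12.
Insert 834: h=2, slot 2 occupied => index 3.
Insert 89: h=11, slot 11 empty => index 11.
Insert 223: h=2, slots 2,3 occupied => index 6.
Table: [-, -, 132, 834, -, 161, 223, -, -, -, -, 89, 155]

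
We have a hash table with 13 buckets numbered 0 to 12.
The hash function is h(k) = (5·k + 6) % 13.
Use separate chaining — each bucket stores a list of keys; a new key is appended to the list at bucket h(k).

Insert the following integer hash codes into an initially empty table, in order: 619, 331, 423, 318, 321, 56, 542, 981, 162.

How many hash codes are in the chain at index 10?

4

Insert 619: h=7, bucket 7 empty → new chain.
Insert 331: h=10, bucket 10 empty → new chain.
Insert 423: h=2, bucket 2 empty → new chain.
Insert 318: h=10, bucket 10 nonempty → append to chain.
Insert 321: h=12, bucket 12 empty → new chain.
Insert 56: h=0, bucket 0 empty → new chain.
Insert 542: h=12, bucket 12 nonempty → append to chain.
Insert 981: h=10, bucket 10 nonempty → append to chain.
Insert 162: h=10, bucket 10 nonempty → append to chain.
Final buckets:
0: 56
1: .
2: 423
3: .
4: .
5: .
6: .
7: 619
8: .
9: .
10: 331 -> 318 -> 981 -> 162
11: .
12: 321 -> 542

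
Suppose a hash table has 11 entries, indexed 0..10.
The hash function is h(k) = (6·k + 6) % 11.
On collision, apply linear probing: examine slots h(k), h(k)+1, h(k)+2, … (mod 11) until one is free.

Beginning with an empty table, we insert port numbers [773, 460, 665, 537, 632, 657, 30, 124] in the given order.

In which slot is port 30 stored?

0

Insert 773: h=2, slot 2 empty => index 2.
Insert 460: h=5, slot 5 empty => index 5.
Insert 665: h=3, slot 3 empty => index 3.
Insert 537: h=5, slot 5 occupied => index 6.
Insert 632: h=3, slot 3 occupied => index 4.
Insert 657: h=10, slot 10 empty => index 10.
Insert 30: h=10, slot 10 occupied => index 0.
Insert 124: h=2, slots 2,3,4,5,6 occupied => index 7.
Table: [30, _, 773, 665, 632, 460, 537, 124, _, _, 657]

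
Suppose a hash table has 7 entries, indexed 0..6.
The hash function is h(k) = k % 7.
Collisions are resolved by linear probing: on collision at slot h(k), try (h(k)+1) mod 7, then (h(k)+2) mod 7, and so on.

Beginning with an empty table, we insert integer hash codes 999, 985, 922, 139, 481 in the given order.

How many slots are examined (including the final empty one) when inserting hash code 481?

Insert 999: h=5, slot 5 empty → index 5.
Insert 985: h=5, slot 5 occupied → index 6.
Insert 922: h=5, slots 5,6 occupied → index 0.
Insert 139: h=6, slots 6,0 occupied → index 1.
Insert 481: h=5, slots 5,6,0,1 occupied → index 2.
Table: [922, 139, 481, -, -, 999, 985]

5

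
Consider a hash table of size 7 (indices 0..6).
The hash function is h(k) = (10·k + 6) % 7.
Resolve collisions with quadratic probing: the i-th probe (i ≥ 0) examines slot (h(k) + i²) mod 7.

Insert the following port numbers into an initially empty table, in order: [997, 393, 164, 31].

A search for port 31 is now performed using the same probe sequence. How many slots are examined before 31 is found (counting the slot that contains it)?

4

997: h=1 => slot 1
393: h=2 => slot 2
164: h=1, probe 1,2,5 => slot 5
31: h=1, probe 1,2,5,3 => slot 3
Table: [∅, 997, 393, 31, ∅, 164, ∅]
Lookup 31: h=1, probe 1,2,5,3 → found at 3.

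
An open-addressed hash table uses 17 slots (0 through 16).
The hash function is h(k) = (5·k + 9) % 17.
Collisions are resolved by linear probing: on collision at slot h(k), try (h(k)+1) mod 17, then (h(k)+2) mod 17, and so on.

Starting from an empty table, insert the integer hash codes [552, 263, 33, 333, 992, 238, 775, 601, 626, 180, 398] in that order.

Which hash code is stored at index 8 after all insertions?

552 hashes to 15; slot 15 is free => place at 15.
263 hashes to 15; 15 taken => place at 16.
33 hashes to 4; slot 4 is free => place at 4.
333 hashes to 8; slot 8 is free => place at 8.
992 hashes to 5; slot 5 is free => place at 5.
238 hashes to 9; slot 9 is free => place at 9.
775 hashes to 8; 8,9 taken => place at 10.
601 hashes to 5; 5 taken => place at 6.
626 hashes to 11; slot 11 is free => place at 11.
180 hashes to 8; 8,9,10,11 taken => place at 12.
398 hashes to 10; 10,11,12 taken => place at 13.
Table: [., ., ., ., 33, 992, 601, ., 333, 238, 775, 626, 180, 398, ., 552, 263]

333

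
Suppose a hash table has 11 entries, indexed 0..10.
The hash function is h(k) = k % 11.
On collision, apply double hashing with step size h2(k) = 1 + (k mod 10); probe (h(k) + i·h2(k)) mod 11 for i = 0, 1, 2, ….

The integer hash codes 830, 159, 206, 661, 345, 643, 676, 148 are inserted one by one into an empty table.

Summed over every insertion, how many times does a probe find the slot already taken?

8

Insert 830: h=5, slot 5 empty → index 5.
Insert 159: h=5, h2=10, slot 5 occupied → index 4.
Insert 206: h=8, slot 8 empty → index 8.
Insert 661: h=1, slot 1 empty → index 1.
Insert 345: h=4, h2=6, slot 4 occupied → index 10.
Insert 643: h=5, h2=4, slot 5 occupied → index 9.
Insert 676: h=5, h2=7, slots 5,1,8,4 occupied → index 0.
Insert 148: h=5, h2=9, slot 5 occupied → index 3.
Table: [676, 661, -, 148, 159, 830, -, -, 206, 643, 345]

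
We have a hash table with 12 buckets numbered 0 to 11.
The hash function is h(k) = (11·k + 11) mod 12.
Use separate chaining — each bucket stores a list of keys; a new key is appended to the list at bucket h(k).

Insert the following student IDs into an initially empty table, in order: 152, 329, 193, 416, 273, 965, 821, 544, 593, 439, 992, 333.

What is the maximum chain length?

152 → bucket 3
329 → bucket 6
193 → bucket 10
416 → bucket 3 (collision)
273 → bucket 2
965 → bucket 6 (collision)
821 → bucket 6 (collision)
544 → bucket 7
593 → bucket 6 (collision)
439 → bucket 4
992 → bucket 3 (collision)
333 → bucket 2 (collision)
Final buckets:
0: -
1: -
2: 273 -> 333
3: 152 -> 416 -> 992
4: 439
5: -
6: 329 -> 965 -> 821 -> 593
7: 544
8: -
9: -
10: 193
11: -

4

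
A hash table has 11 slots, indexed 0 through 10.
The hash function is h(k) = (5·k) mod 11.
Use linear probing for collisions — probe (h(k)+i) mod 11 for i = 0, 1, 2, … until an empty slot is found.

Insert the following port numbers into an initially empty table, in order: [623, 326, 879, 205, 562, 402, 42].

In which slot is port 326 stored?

Insert 623: h=2, slot 2 empty -> index 2.
Insert 326: h=2, slot 2 occupied -> index 3.
Insert 879: h=6, slot 6 empty -> index 6.
Insert 205: h=2, slots 2,3 occupied -> index 4.
Insert 562: h=5, slot 5 empty -> index 5.
Insert 402: h=8, slot 8 empty -> index 8.
Insert 42: h=1, slot 1 empty -> index 1.
Table: [—, 42, 623, 326, 205, 562, 879, —, 402, —, —]

3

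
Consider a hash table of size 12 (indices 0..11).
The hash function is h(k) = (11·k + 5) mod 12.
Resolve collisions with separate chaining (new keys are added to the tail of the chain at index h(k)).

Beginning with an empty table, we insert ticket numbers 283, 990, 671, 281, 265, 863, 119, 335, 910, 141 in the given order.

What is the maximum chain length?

283 -> bucket 10
990 -> bucket 11
671 -> bucket 6
281 -> bucket 0
265 -> bucket 4
863 -> bucket 6 (collision)
119 -> bucket 6 (collision)
335 -> bucket 6 (collision)
910 -> bucket 7
141 -> bucket 8
Final buckets:
0: 281
1: -
2: -
3: -
4: 265
5: -
6: 671 -> 863 -> 119 -> 335
7: 910
8: 141
9: -
10: 283
11: 990

4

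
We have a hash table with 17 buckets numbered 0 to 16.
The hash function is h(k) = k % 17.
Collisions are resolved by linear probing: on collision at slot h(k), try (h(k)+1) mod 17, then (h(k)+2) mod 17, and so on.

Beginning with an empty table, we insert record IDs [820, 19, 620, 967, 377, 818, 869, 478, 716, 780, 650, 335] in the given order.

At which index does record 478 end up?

820 hashes to 4; slot 4 is free -> place at 4.
19 hashes to 2; slot 2 is free -> place at 2.
620 hashes to 8; slot 8 is free -> place at 8.
967 hashes to 15; slot 15 is free -> place at 15.
377 hashes to 3; slot 3 is free -> place at 3.
818 hashes to 2; 2,3,4 taken -> place at 5.
869 hashes to 2; 2,3,4,5 taken -> place at 6.
478 hashes to 2; 2,3,4,5,6 taken -> place at 7.
716 hashes to 2; 2,3,4,5,6,7,8 taken -> place at 9.
780 hashes to 15; 15 taken -> place at 16.
650 hashes to 4; 4,5,6,7,8,9 taken -> place at 10.
335 hashes to 12; slot 12 is free -> place at 12.
Table: [., ., 19, 377, 820, 818, 869, 478, 620, 716, 650, ., 335, ., ., 967, 780]

7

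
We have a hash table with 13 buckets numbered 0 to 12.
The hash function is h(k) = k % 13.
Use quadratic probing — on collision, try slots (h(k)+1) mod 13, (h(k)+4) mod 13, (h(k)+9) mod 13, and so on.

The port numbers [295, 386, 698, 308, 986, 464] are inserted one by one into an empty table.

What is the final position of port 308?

Insert 295: h=9, slot 9 empty → index 9.
Insert 386: h=9, slot 9 occupied → index 10.
Insert 698: h=9, slots 9,10 occupied → index 0.
Insert 308: h=9, slots 9,10,0 occupied → index 5.
Insert 986: h=11, slot 11 empty → index 11.
Insert 464: h=9, slots 9,10,0,5 occupied → index 12.
Table: [698, ∅, ∅, ∅, ∅, 308, ∅, ∅, ∅, 295, 386, 986, 464]

5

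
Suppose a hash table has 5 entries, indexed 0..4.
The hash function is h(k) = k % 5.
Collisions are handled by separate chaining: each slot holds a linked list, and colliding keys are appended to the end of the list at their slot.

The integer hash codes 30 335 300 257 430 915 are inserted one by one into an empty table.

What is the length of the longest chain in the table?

5

30 → bucket 0
335 → bucket 0 (collision)
300 → bucket 0 (collision)
257 → bucket 2
430 → bucket 0 (collision)
915 → bucket 0 (collision)
Final buckets:
0: 30 -> 335 -> 300 -> 430 -> 915
1: ∅
2: 257
3: ∅
4: ∅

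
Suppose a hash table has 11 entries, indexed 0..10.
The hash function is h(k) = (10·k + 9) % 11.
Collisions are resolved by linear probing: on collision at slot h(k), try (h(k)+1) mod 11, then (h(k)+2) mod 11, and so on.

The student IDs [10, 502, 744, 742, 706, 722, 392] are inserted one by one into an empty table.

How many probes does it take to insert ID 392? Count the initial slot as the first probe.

10: h=10 => slot 10
502: h=2 => slot 2
744: h=2, probe 2,3 => slot 3
742: h=4 => slot 4
706: h=7 => slot 7
722: h=2, probe 2,3,4,5 => slot 5
392: h=2, probe 2,3,4,5,6 => slot 6
Table: [_, _, 502, 744, 742, 722, 392, 706, _, _, 10]

5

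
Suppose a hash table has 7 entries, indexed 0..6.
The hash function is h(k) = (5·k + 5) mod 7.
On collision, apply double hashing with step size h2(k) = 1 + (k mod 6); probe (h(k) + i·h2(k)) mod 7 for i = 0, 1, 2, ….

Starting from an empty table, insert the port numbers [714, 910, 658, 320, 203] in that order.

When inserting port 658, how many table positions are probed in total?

714 hashes to 5; slot 5 is free -> place at 5.
910 hashes to 5, h2=5; 5 taken -> place at 3.
658 hashes to 5, h2=5; 5,3 taken -> place at 1.
320 hashes to 2; slot 2 is free -> place at 2.
203 hashes to 5, h2=6; 5 taken -> place at 4.
Table: [-, 658, 320, 910, 203, 714, -]

3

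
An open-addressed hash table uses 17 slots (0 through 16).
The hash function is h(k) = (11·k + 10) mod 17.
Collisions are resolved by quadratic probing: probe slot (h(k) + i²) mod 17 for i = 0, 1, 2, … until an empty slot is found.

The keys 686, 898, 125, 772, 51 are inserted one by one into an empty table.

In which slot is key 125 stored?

9

686 hashes to 8; slot 8 is free -> place at 8.
898 hashes to 11; slot 11 is free -> place at 11.
125 hashes to 8; 8 taken -> place at 9.
772 hashes to 2; slot 2 is free -> place at 2.
51 hashes to 10; slot 10 is free -> place at 10.
Table: [., ., 772, ., ., ., ., ., 686, 125, 51, 898, ., ., ., ., .]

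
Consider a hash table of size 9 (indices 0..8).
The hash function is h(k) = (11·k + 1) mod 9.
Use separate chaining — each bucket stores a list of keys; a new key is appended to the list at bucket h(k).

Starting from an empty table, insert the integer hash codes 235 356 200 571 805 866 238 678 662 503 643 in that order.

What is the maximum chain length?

4

235 -> bucket 3
356 -> bucket 2
200 -> bucket 5
571 -> bucket 0
805 -> bucket 0 (collision)
866 -> bucket 5 (collision)
238 -> bucket 0 (collision)
678 -> bucket 7
662 -> bucket 2 (collision)
503 -> bucket 8
643 -> bucket 0 (collision)
Final buckets:
0: 571 -> 805 -> 238 -> 643
1: ∅
2: 356 -> 662
3: 235
4: ∅
5: 200 -> 866
6: ∅
7: 678
8: 503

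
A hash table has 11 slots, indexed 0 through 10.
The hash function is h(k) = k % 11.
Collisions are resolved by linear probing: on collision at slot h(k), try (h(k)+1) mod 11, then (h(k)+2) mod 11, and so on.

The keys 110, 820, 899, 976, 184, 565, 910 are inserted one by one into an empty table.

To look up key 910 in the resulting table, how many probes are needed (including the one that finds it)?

5

110: h=0 => slot 0
820: h=6 => slot 6
899: h=8 => slot 8
976: h=8, probe 8,9 => slot 9
184: h=8, probe 8,9,10 => slot 10
565: h=4 => slot 4
910: h=8, probe 8,9,10,0,1 => slot 1
Table: [110, 910, —, —, 565, —, 820, —, 899, 976, 184]
Lookup 910: h=8, probe 8,9,10,0,1 → found at 1.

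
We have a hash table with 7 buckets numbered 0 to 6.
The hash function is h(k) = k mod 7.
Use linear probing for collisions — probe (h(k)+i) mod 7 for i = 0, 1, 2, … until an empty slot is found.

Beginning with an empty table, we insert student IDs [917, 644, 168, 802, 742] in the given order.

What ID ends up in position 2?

917 hashes to 0; slot 0 is free -> place at 0.
644 hashes to 0; 0 taken -> place at 1.
168 hashes to 0; 0,1 taken -> place at 2.
802 hashes to 4; slot 4 is free -> place at 4.
742 hashes to 0; 0,1,2 taken -> place at 3.
Table: [917, 644, 168, 742, 802, _, _]

168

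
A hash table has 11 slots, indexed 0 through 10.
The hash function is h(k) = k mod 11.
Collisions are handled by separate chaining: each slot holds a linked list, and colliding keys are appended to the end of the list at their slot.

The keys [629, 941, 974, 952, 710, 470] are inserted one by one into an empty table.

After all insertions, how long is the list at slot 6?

629 -> bucket 2
941 -> bucket 6
974 -> bucket 6 (collision)
952 -> bucket 6 (collision)
710 -> bucket 6 (collision)
470 -> bucket 8
Final buckets:
0: —
1: —
2: 629
3: —
4: —
5: —
6: 941 -> 974 -> 952 -> 710
7: —
8: 470
9: —
10: —

4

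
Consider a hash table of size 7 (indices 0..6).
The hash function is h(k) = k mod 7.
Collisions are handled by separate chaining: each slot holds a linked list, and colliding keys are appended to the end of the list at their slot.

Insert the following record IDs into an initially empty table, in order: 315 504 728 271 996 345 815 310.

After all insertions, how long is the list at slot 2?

3

315 → bucket 0
504 → bucket 0 (collision)
728 → bucket 0 (collision)
271 → bucket 5
996 → bucket 2
345 → bucket 2 (collision)
815 → bucket 3
310 → bucket 2 (collision)
Final buckets:
0: 315 -> 504 -> 728
1: .
2: 996 -> 345 -> 310
3: 815
4: .
5: 271
6: .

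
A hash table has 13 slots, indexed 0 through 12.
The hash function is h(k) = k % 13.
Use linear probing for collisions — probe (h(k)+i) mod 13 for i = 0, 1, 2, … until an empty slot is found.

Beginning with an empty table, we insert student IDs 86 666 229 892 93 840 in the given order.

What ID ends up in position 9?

86 hashes to 8; slot 8 is free -> place at 8.
666 hashes to 3; slot 3 is free -> place at 3.
229 hashes to 8; 8 taken -> place at 9.
892 hashes to 8; 8,9 taken -> place at 10.
93 hashes to 2; slot 2 is free -> place at 2.
840 hashes to 8; 8,9,10 taken -> place at 11.
Table: [., ., 93, 666, ., ., ., ., 86, 229, 892, 840, .]

229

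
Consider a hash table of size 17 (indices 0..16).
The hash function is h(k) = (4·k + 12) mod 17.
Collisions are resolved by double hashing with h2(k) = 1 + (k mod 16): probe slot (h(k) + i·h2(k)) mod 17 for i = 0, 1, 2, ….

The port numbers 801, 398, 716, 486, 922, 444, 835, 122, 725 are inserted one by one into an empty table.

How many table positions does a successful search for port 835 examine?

801: h=3 => slot 3
398: h=6 => slot 6
716: h=3, h2=13, probe 3,16 => slot 16
486: h=1 => slot 1
922: h=11 => slot 11
444: h=3, h2=13, probe 3,16,12 => slot 12
835: h=3, h2=4, probe 3,7 => slot 7
122: h=7, h2=11, probe 7,1,12,6,0 => slot 0
725: h=5 => slot 5
Table: [122, 486, -, 801, -, 725, 398, 835, -, -, -, 922, 444, -, -, -, 716]
Lookup 835: h=3, h2=4, probe 3,7 → found at 7.

2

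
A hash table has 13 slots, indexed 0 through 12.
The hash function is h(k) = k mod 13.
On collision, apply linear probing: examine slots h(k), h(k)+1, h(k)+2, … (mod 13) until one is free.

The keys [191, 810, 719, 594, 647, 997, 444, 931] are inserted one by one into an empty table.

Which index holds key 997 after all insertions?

12

191 hashes to 9; slot 9 is free → place at 9.
810 hashes to 4; slot 4 is free → place at 4.
719 hashes to 4; 4 taken → place at 5.
594 hashes to 9; 9 taken → place at 10.
647 hashes to 10; 10 taken → place at 11.
997 hashes to 9; 9,10,11 taken → place at 12.
444 hashes to 2; slot 2 is free → place at 2.
931 hashes to 8; slot 8 is free → place at 8.
Table: [_, _, 444, _, 810, 719, _, _, 931, 191, 594, 647, 997]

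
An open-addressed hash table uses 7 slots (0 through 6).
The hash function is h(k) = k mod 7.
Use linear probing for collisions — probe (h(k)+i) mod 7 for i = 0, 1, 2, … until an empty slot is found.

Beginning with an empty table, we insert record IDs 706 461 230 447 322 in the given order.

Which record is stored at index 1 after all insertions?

706 hashes to 6; slot 6 is free => place at 6.
461 hashes to 6; 6 taken => place at 0.
230 hashes to 6; 6,0 taken => place at 1.
447 hashes to 6; 6,0,1 taken => place at 2.
322 hashes to 0; 0,1,2 taken => place at 3.
Table: [461, 230, 447, 322, ., ., 706]

230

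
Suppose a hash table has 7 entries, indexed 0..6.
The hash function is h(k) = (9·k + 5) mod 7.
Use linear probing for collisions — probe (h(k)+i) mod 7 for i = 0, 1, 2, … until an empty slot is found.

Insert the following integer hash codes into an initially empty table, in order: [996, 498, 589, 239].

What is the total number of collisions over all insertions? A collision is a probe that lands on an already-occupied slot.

Insert 996: h=2, slot 2 empty -> index 2.
Insert 498: h=0, slot 0 empty -> index 0.
Insert 589: h=0, slot 0 occupied -> index 1.
Insert 239: h=0, slots 0,1,2 occupied -> index 3.
Table: [498, 589, 996, 239, _, _, _]

4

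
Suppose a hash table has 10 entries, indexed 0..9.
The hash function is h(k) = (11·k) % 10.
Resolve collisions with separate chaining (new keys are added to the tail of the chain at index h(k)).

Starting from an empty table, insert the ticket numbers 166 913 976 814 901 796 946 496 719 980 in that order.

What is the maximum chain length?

5

166 -> bucket 6
913 -> bucket 3
976 -> bucket 6 (collision)
814 -> bucket 4
901 -> bucket 1
796 -> bucket 6 (collision)
946 -> bucket 6 (collision)
496 -> bucket 6 (collision)
719 -> bucket 9
980 -> bucket 0
Final buckets:
0: 980
1: 901
2: .
3: 913
4: 814
5: .
6: 166 -> 976 -> 796 -> 946 -> 496
7: .
8: .
9: 719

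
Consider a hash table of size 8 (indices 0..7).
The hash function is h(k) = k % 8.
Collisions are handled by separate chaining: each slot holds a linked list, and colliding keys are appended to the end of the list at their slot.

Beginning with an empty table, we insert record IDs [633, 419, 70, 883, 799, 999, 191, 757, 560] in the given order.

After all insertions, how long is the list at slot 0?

633 → bucket 1
419 → bucket 3
70 → bucket 6
883 → bucket 3 (collision)
799 → bucket 7
999 → bucket 7 (collision)
191 → bucket 7 (collision)
757 → bucket 5
560 → bucket 0
Final buckets:
0: 560
1: 633
2: .
3: 419 -> 883
4: .
5: 757
6: 70
7: 799 -> 999 -> 191

1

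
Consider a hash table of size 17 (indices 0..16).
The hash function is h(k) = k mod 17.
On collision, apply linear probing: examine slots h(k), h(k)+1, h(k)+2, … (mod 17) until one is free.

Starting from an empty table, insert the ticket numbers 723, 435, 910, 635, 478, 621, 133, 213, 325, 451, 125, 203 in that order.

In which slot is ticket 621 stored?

723: h=9 => slot 9
435: h=10 => slot 10
910: h=9, probe 9,10,11 => slot 11
635: h=6 => slot 6
478: h=2 => slot 2
621: h=9, probe 9,10,11,12 => slot 12
133: h=14 => slot 14
213: h=9, probe 9,10,11,12,13 => slot 13
325: h=2, probe 2,3 => slot 3
451: h=9, probe 9,10,11,12,13,14,15 => slot 15
125: h=6, probe 6,7 => slot 7
203: h=16 => slot 16
Table: [—, —, 478, 325, —, —, 635, 125, —, 723, 435, 910, 621, 213, 133, 451, 203]

12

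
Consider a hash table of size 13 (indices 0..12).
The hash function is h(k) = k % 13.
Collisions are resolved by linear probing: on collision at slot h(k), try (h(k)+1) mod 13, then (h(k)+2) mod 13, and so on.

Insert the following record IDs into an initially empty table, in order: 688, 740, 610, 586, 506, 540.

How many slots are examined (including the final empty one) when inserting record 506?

5

Insert 688: h=12, slot 12 empty => index 12.
Insert 740: h=12, slot 12 occupied => index 0.
Insert 610: h=12, slots 12,0 occupied => index 1.
Insert 586: h=1, slot 1 occupied => index 2.
Insert 506: h=12, slots 12,0,1,2 occupied => index 3.
Insert 540: h=7, slot 7 empty => index 7.
Table: [740, 610, 586, 506, -, -, -, 540, -, -, -, -, 688]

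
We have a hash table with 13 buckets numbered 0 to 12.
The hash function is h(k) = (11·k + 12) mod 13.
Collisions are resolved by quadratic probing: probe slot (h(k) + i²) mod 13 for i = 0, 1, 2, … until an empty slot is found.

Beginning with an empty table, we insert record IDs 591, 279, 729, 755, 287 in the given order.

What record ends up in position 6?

591 hashes to 0; slot 0 is free => place at 0.
279 hashes to 0; 0 taken => place at 1.
729 hashes to 10; slot 10 is free => place at 10.
755 hashes to 10; 10 taken => place at 11.
287 hashes to 10; 10,11,1 taken => place at 6.
Table: [591, 279, —, —, —, —, 287, —, —, —, 729, 755, —]

287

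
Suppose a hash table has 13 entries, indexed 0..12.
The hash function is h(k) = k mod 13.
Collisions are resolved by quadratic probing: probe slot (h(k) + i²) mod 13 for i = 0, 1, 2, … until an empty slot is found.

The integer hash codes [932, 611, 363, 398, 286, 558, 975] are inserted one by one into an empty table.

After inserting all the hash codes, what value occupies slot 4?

975

932: h=9 -> slot 9
611: h=0 -> slot 0
363: h=12 -> slot 12
398: h=8 -> slot 8
286: h=0, probe 0,1 -> slot 1
558: h=12, probe 12,0,3 -> slot 3
975: h=0, probe 0,1,4 -> slot 4
Table: [611, 286, —, 558, 975, —, —, —, 398, 932, —, —, 363]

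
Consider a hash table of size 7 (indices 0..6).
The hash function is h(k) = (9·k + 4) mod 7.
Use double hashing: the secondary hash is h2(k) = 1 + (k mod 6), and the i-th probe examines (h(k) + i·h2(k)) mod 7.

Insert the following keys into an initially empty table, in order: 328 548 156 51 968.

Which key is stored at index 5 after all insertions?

51

Insert 328: h=2, slot 2 empty -> index 2.
Insert 548: h=1, slot 1 empty -> index 1.
Insert 156: h=1, h2=1, slots 1,2 occupied -> index 3.
Insert 51: h=1, h2=4, slot 1 occupied -> index 5.
Insert 968: h=1, h2=3, slot 1 occupied -> index 4.
Table: [., 548, 328, 156, 968, 51, .]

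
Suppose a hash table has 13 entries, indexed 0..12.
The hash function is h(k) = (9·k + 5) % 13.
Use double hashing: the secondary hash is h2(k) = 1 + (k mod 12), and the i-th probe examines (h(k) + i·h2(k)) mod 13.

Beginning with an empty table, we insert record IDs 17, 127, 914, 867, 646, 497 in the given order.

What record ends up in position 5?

914

17: h=2 => slot 2
127: h=4 => slot 4
914: h=2, h2=3, probe 2,5 => slot 5
867: h=8 => slot 8
646: h=8, h2=11, probe 8,6 => slot 6
497: h=6, h2=6, probe 6,12 => slot 12
Table: [—, —, 17, —, 127, 914, 646, —, 867, —, —, —, 497]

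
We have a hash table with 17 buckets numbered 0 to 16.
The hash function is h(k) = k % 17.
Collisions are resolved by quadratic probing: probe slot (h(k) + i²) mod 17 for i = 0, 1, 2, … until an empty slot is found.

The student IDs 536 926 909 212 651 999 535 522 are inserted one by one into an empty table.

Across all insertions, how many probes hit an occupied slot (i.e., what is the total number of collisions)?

11

536: h=9 → slot 9
926: h=8 → slot 8
909: h=8, probe 8,9,12 → slot 12
212: h=8, probe 8,9,12,0 → slot 0
651: h=5 → slot 5
999: h=13 → slot 13
535: h=8, probe 8,9,12,0,7 → slot 7
522: h=12, probe 12,13,16 → slot 16
Table: [212, ∅, ∅, ∅, ∅, 651, ∅, 535, 926, 536, ∅, ∅, 909, 999, ∅, ∅, 522]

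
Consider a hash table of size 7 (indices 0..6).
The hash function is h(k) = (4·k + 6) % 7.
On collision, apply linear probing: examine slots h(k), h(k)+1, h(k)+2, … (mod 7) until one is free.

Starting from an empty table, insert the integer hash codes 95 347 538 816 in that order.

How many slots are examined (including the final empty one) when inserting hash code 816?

4

95 hashes to 1; slot 1 is free → place at 1.
347 hashes to 1; 1 taken → place at 2.
538 hashes to 2; 2 taken → place at 3.
816 hashes to 1; 1,2,3 taken → place at 4.
Table: [_, 95, 347, 538, 816, _, _]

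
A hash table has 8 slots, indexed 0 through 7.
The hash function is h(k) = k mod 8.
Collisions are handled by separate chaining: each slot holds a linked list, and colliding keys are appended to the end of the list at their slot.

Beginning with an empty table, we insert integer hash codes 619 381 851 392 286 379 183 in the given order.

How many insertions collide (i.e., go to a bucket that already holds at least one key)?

619 -> bucket 3
381 -> bucket 5
851 -> bucket 3 (collision)
392 -> bucket 0
286 -> bucket 6
379 -> bucket 3 (collision)
183 -> bucket 7
Final buckets:
0: 392
1: —
2: —
3: 619 -> 851 -> 379
4: —
5: 381
6: 286
7: 183

2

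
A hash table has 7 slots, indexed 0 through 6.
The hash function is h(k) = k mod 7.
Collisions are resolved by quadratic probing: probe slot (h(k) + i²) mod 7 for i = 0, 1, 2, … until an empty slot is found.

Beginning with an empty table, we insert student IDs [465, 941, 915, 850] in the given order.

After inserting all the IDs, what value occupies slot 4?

941

465: h=3 → slot 3
941: h=3, probe 3,4 → slot 4
915: h=5 → slot 5
850: h=3, probe 3,4,0 → slot 0
Table: [850, _, _, 465, 941, 915, _]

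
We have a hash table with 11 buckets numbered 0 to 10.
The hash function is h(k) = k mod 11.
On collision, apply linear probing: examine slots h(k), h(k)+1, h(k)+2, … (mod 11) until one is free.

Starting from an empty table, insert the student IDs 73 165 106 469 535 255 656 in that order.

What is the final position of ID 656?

1

73 hashes to 7; slot 7 is free => place at 7.
165 hashes to 0; slot 0 is free => place at 0.
106 hashes to 7; 7 taken => place at 8.
469 hashes to 7; 7,8 taken => place at 9.
535 hashes to 7; 7,8,9 taken => place at 10.
255 hashes to 2; slot 2 is free => place at 2.
656 hashes to 7; 7,8,9,10,0 taken => place at 1.
Table: [165, 656, 255, -, -, -, -, 73, 106, 469, 535]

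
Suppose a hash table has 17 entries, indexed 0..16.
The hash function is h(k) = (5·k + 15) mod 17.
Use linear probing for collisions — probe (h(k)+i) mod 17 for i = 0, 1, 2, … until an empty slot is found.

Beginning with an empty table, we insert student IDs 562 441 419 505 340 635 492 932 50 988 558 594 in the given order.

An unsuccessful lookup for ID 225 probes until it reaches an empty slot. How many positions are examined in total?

562 hashes to 3; slot 3 is free -> place at 3.
441 hashes to 10; slot 10 is free -> place at 10.
419 hashes to 2; slot 2 is free -> place at 2.
505 hashes to 7; slot 7 is free -> place at 7.
340 hashes to 15; slot 15 is free -> place at 15.
635 hashes to 11; slot 11 is free -> place at 11.
492 hashes to 10; 10,11 taken -> place at 12.
932 hashes to 0; slot 0 is free -> place at 0.
50 hashes to 10; 10,11,12 taken -> place at 13.
988 hashes to 8; slot 8 is free -> place at 8.
558 hashes to 0; 0 taken -> place at 1.
594 hashes to 10; 10,11,12,13 taken -> place at 14.
Table: [932, 558, 419, 562, ∅, ∅, ∅, 505, 988, ∅, 441, 635, 492, 50, 594, 340, ∅]
Lookup 225: h=1, probe 1,2,3,4 → slot 4 empty, not found.

4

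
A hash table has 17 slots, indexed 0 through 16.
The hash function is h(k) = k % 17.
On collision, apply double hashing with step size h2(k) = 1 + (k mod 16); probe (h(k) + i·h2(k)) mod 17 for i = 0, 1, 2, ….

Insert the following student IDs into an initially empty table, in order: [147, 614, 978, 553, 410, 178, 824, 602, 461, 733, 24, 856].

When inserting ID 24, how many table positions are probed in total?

6

Insert 147: h=11, slot 11 empty -> index 11.
Insert 614: h=2, slot 2 empty -> index 2.
Insert 978: h=9, slot 9 empty -> index 9.
Insert 553: h=9, h2=10, slots 9,2 occupied -> index 12.
Insert 410: h=2, h2=11, slot 2 occupied -> index 13.
Insert 178: h=8, slot 8 empty -> index 8.
Insert 824: h=8, h2=9, slot 8 occupied -> index 0.
Insert 602: h=7, slot 7 empty -> index 7.
Insert 461: h=2, h2=14, slot 2 occupied -> index 16.
Insert 733: h=2, h2=14, slots 2,16,13 occupied -> index 10.
Insert 24: h=7, h2=9, slots 7,16,8,0,9 occupied -> index 1.
Insert 856: h=6, slot 6 empty -> index 6.
Table: [824, 24, 614, —, —, —, 856, 602, 178, 978, 733, 147, 553, 410, —, —, 461]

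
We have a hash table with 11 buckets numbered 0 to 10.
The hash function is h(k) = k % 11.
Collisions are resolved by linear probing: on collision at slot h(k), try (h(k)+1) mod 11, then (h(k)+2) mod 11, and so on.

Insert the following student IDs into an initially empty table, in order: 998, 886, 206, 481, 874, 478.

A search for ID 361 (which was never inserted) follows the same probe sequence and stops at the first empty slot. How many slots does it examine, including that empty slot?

998 hashes to 8; slot 8 is free -> place at 8.
886 hashes to 6; slot 6 is free -> place at 6.
206 hashes to 8; 8 taken -> place at 9.
481 hashes to 8; 8,9 taken -> place at 10.
874 hashes to 5; slot 5 is free -> place at 5.
478 hashes to 5; 5,6 taken -> place at 7.
Table: [., ., ., ., ., 874, 886, 478, 998, 206, 481]
Lookup 361: h=9, probe 9,10,0 → slot 0 empty, not found.

3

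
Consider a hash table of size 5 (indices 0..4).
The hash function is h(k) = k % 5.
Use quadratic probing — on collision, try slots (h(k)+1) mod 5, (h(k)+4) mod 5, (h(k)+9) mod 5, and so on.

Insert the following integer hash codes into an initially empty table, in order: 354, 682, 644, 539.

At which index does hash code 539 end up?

3

354: h=4 -> slot 4
682: h=2 -> slot 2
644: h=4, probe 4,0 -> slot 0
539: h=4, probe 4,0,3 -> slot 3
Table: [644, -, 682, 539, 354]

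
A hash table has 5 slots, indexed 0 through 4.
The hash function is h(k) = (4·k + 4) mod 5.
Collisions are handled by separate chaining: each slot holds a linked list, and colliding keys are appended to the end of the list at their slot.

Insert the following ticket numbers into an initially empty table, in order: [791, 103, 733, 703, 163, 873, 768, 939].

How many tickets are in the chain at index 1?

6

791 -> bucket 3
103 -> bucket 1
733 -> bucket 1 (collision)
703 -> bucket 1 (collision)
163 -> bucket 1 (collision)
873 -> bucket 1 (collision)
768 -> bucket 1 (collision)
939 -> bucket 0
Final buckets:
0: 939
1: 103 -> 733 -> 703 -> 163 -> 873 -> 768
2: _
3: 791
4: _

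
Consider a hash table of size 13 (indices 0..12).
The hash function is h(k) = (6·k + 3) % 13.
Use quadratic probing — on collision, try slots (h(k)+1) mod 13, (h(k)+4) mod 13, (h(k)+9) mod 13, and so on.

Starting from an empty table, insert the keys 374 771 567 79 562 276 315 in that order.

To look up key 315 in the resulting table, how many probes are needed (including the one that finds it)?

6

Insert 374: h=11, slot 11 empty => index 11.
Insert 771: h=1, slot 1 empty => index 1.
Insert 567: h=12, slot 12 empty => index 12.
Insert 79: h=9, slot 9 empty => index 9.
Insert 562: h=8, slot 8 empty => index 8.
Insert 276: h=8, slots 8,9,12 occupied => index 4.
Insert 315: h=8, slots 8,9,12,4,11 occupied => index 7.
Table: [—, 771, —, —, 276, —, —, 315, 562, 79, —, 374, 567]
Lookup 315: h=8, probe 8,9,12,4,11,7 → found at 7.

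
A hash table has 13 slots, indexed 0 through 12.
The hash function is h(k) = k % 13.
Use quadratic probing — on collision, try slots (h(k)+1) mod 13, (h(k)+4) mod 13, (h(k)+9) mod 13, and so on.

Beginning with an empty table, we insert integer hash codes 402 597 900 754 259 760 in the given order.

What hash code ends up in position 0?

402: h=12 -> slot 12
597: h=12, probe 12,0 -> slot 0
900: h=3 -> slot 3
754: h=0, probe 0,1 -> slot 1
259: h=12, probe 12,0,3,8 -> slot 8
760: h=6 -> slot 6
Table: [597, 754, -, 900, -, -, 760, -, 259, -, -, -, 402]

597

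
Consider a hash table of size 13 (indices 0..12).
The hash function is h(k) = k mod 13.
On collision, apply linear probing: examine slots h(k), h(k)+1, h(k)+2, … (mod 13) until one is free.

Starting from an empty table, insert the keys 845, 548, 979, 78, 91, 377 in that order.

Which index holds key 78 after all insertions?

1

845: h=0 → slot 0
548: h=2 → slot 2
979: h=4 → slot 4
78: h=0, probe 0,1 → slot 1
91: h=0, probe 0,1,2,3 → slot 3
377: h=0, probe 0,1,2,3,4,5 → slot 5
Table: [845, 78, 548, 91, 979, 377, —, —, —, —, —, —, —]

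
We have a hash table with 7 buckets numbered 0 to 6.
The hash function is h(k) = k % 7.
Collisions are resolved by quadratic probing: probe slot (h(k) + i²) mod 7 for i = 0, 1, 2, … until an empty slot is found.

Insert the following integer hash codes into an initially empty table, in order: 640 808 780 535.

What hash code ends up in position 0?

780

640: h=3 → slot 3
808: h=3, probe 3,4 → slot 4
780: h=3, probe 3,4,0 → slot 0
535: h=3, probe 3,4,0,5 → slot 5
Table: [780, -, -, 640, 808, 535, -]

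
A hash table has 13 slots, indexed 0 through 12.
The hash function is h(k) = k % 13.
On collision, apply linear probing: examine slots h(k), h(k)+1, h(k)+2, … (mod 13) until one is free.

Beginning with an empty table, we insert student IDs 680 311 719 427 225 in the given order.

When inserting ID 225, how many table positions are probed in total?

3

Insert 680: h=4, slot 4 empty -> index 4.
Insert 311: h=12, slot 12 empty -> index 12.
Insert 719: h=4, slot 4 occupied -> index 5.
Insert 427: h=11, slot 11 empty -> index 11.
Insert 225: h=4, slots 4,5 occupied -> index 6.
Table: [_, _, _, _, 680, 719, 225, _, _, _, _, 427, 311]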